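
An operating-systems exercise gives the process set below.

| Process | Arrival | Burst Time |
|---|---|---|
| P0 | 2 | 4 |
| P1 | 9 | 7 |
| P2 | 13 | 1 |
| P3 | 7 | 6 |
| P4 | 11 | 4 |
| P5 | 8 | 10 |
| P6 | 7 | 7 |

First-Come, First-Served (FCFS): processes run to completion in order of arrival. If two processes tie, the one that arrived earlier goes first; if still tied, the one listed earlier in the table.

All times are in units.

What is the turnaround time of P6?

Schedule: | idle 0-2 | P0 2-6 | idle 6-7 | P3 7-13 | P6 13-20 | P5 20-30 | P1 30-37 | P4 37-41 | P2 41-42 |
Completion: P0=6  P1=37  P2=42  P3=13  P4=41  P5=30  P6=20
Turnaround (C−A): P0=4  P1=28  P2=29  P3=6  P4=30  P5=22  P6=13
Turnaround(P6) = completion − arrival = 20 − 7 = 13

13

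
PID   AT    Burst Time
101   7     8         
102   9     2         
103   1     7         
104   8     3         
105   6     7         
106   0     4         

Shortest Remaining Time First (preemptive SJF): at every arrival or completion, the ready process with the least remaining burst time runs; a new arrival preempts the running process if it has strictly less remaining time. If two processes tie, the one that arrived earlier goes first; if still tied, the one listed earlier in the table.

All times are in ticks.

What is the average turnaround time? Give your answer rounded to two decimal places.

11.17

Gantt: | 106 0-4 | 103 4-11 | 102 11-13 | 104 13-16 | 105 16-23 | 101 23-31 |
Completion: 101=31  102=13  103=11  104=16  105=23  106=4
Turnaround times: 101=24, 102=4, 103=10, 104=8, 105=17, 106=4
Average turnaround = (24+4+10+8+17+4) / 6 = 67/6 = 11.17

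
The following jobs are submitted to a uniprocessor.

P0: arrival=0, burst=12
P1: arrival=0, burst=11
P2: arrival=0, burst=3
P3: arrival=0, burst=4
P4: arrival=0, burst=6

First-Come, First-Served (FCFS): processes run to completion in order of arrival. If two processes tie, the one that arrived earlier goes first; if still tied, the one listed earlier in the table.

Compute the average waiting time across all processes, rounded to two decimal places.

Gantt: | P0 0-12 | P1 12-23 | P2 23-26 | P3 26-30 | P4 30-36 |
Completion: P0=12  P1=23  P2=26  P3=30  P4=36
Turnaround (C−A): P0=12  P1=23  P2=26  P3=30  P4=36
Waiting times: P0=0, P1=12, P2=23, P3=26, P4=30
Average waiting = (0+12+23+26+30) / 5 = 91/5 = 18.20

18.20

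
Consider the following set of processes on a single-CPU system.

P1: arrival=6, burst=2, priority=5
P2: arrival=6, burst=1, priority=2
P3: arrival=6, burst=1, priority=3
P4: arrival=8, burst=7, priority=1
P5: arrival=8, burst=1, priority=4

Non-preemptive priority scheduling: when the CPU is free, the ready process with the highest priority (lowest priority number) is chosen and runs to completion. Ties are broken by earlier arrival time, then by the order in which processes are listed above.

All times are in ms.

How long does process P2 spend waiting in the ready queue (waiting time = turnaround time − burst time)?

Timeline: | idle 0-6 | P2 6-7 | P3 7-8 | P4 8-15 | P5 15-16 | P1 16-18 |
Completion: P1=18  P2=7  P3=8  P4=15  P5=16
Turnaround (C−A): P1=12  P2=1  P3=2  P4=7  P5=8
Waiting(P2) = turnaround − burst = 1 − 1 = 0

0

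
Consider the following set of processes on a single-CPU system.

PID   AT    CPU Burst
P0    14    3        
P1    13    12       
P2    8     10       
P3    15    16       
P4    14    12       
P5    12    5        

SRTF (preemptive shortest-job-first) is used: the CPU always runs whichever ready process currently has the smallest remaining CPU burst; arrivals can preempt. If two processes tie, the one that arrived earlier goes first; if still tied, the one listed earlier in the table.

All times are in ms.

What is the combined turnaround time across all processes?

141

Gantt: | idle 0-8 | P2 8-12 | P5 12-17 | P0 17-20 | P2 20-26 | P1 26-38 | P4 38-50 | P3 50-66 |
Completion: P0=20  P1=38  P2=26  P3=66  P4=50  P5=17
Turnaround (C−A): P0=6  P1=25  P2=18  P3=51  P4=36  P5=5
Turnaround = completion − arrival: P0=6, P1=25, P2=18, P3=51, P4=36, P5=5
Total turnaround = 6 + 25 + 18 + 51 + 36 + 5 = 141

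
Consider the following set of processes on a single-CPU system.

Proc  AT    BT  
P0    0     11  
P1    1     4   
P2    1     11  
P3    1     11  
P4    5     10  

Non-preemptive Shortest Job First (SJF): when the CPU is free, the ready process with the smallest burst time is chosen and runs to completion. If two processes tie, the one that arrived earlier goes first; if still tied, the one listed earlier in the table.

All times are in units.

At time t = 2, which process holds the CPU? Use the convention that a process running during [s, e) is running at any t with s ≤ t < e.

Schedule: | P0 0-11 | P1 11-15 | P4 15-25 | P2 25-36 | P3 36-47 |
Completion: P0=11  P1=15  P2=36  P3=47  P4=25

P0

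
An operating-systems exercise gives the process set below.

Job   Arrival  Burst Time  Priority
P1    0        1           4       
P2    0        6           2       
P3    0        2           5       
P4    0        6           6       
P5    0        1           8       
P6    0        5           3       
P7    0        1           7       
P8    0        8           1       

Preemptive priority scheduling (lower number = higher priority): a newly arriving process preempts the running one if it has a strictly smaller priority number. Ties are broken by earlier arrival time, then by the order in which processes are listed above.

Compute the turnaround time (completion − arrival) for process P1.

Gantt: | P8 0-8 | P2 8-14 | P6 14-19 | P1 19-20 | P3 20-22 | P4 22-28 | P7 28-29 | P5 29-30 |
Completion: P1=20  P2=14  P3=22  P4=28  P5=30  P6=19  P7=29  P8=8
Turnaround (C−A): P1=20  P2=14  P3=22  P4=28  P5=30  P6=19  P7=29  P8=8
Turnaround(P1) = completion − arrival = 20 − 0 = 20

20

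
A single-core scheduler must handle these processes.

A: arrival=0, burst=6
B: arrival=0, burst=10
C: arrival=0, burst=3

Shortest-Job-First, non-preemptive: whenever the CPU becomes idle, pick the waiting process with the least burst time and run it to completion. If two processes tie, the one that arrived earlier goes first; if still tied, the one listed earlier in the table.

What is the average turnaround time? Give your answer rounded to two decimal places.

10.33

Schedule: | C 0-3 | A 3-9 | B 9-19 |
Completion: A=9  B=19  C=3
Turnaround times: A=9, B=19, C=3
Average turnaround = (9+19+3) / 3 = 31/3 = 10.33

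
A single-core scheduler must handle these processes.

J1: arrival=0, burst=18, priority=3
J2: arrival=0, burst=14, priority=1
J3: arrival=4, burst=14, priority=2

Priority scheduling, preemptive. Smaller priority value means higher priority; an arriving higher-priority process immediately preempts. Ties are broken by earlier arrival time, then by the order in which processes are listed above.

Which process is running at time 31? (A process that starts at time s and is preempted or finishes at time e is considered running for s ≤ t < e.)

J1

Gantt: | J2 0-14 | J3 14-28 | J1 28-46 |
Completion: J1=46  J2=14  J3=28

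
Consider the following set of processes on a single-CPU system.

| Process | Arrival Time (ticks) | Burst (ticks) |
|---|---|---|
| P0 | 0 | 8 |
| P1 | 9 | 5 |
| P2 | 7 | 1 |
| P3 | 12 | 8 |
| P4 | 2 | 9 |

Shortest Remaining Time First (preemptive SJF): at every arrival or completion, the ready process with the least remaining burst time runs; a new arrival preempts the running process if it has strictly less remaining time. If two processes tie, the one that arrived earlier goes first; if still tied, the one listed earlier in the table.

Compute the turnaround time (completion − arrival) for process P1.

5

Timeline: | P0 0-8 | P2 8-9 | P1 9-14 | P3 14-22 | P4 22-31 |
Completion: P0=8  P1=14  P2=9  P3=22  P4=31
Turnaround (C−A): P0=8  P1=5  P2=2  P3=10  P4=29
Turnaround(P1) = completion − arrival = 14 − 9 = 5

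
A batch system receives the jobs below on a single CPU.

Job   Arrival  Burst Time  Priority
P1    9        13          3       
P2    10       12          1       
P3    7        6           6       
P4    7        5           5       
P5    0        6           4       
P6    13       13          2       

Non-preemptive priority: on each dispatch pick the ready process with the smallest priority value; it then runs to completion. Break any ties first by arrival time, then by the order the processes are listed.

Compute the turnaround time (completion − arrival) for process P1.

Timeline: | P5 0-6 | idle 6-7 | P4 7-12 | P2 12-24 | P6 24-37 | P1 37-50 | P3 50-56 |
Completion: P1=50  P2=24  P3=56  P4=12  P5=6  P6=37
Turnaround(P1) = completion − arrival = 50 − 9 = 41

41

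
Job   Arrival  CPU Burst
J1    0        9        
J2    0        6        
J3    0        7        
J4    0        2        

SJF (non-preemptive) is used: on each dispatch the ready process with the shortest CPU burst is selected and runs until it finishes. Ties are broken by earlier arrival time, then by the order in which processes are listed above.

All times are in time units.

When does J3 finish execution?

Gantt: | J4 0-2 | J2 2-8 | J3 8-15 | J1 15-24 |
Completion: J1=24  J2=8  J3=15  J4=2

15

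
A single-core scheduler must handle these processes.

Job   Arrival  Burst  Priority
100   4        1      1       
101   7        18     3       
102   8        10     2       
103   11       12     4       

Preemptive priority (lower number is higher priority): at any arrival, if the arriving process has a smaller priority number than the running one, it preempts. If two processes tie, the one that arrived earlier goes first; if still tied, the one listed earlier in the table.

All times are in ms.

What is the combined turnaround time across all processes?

75

Gantt: | idle 0-4 | 100 4-5 | idle 5-7 | 101 7-8 | 102 8-18 | 101 18-35 | 103 35-47 |
Completion: 100=5  101=35  102=18  103=47
Turnaround (C−A): 100=1  101=28  102=10  103=36
Turnaround = completion − arrival: 100=1, 101=28, 102=10, 103=36
Total turnaround = 1 + 28 + 10 + 36 = 75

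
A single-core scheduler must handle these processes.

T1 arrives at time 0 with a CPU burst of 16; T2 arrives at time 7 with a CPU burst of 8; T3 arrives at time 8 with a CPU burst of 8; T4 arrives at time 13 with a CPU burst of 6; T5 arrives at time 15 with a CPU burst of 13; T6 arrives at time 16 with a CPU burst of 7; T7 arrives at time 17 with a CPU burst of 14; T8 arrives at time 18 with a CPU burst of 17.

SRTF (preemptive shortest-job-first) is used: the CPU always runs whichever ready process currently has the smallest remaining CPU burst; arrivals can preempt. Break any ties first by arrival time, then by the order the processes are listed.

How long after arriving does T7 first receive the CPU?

Timeline: | T1 0-7 | T2 7-15 | T4 15-21 | T6 21-28 | T3 28-36 | T1 36-45 | T5 45-58 | T7 58-72 | T8 72-89 |
Completion: T1=45  T2=15  T3=36  T4=21  T5=58  T6=28  T7=72  T8=89
Turnaround (C−A): T1=45  T2=8  T3=28  T4=8  T5=43  T6=12  T7=55  T8=71
Response(T7) = first start − arrival = 58 − 17 = 41

41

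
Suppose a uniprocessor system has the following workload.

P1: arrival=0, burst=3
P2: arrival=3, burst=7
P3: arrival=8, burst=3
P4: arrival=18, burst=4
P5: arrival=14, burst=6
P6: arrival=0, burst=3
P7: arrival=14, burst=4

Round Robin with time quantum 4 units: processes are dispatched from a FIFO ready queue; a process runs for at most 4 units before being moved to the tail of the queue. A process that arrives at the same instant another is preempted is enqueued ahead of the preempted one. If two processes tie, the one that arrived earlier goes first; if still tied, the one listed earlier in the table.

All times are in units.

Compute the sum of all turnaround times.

Timeline: | P1 0-3 | P6 3-6 | P2 6-10 | P3 10-13 | P2 13-16 | P5 16-20 | P7 20-24 | P4 24-28 | P5 28-30 |
Completion: P1=3  P2=16  P3=13  P4=28  P5=30  P6=6  P7=24
Turnaround = completion − arrival: P1=3, P2=13, P3=5, P4=10, P5=16, P6=6, P7=10
Total turnaround = 3 + 13 + 5 + 10 + 16 + 6 + 10 = 63

63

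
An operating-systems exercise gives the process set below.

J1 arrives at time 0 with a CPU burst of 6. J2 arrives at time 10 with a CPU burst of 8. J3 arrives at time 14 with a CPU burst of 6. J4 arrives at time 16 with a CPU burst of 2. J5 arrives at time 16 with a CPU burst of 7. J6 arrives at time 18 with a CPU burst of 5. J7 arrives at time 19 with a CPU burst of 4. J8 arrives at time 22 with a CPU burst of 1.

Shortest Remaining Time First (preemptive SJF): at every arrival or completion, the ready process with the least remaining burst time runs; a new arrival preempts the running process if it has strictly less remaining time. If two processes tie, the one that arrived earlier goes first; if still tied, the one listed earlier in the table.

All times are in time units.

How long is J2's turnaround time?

Schedule: | J1 0-6 | idle 6-10 | J2 10-18 | J4 18-20 | J7 20-22 | J8 22-23 | J7 23-25 | J6 25-30 | J3 30-36 | J5 36-43 |
Completion: J1=6  J2=18  J3=36  J4=20  J5=43  J6=30  J7=25  J8=23
Turnaround(J2) = completion − arrival = 18 − 10 = 8

8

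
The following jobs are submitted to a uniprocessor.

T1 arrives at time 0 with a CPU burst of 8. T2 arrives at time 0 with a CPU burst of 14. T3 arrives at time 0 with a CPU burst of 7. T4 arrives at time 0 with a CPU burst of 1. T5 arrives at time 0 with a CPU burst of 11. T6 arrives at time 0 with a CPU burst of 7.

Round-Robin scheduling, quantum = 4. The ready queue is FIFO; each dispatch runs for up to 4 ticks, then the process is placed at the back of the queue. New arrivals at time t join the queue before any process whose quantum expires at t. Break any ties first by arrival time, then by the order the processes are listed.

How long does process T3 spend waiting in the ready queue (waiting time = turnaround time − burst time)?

25

Gantt: | T1 0-4 | T2 4-8 | T3 8-12 | T4 12-13 | T5 13-17 | T6 17-21 | T1 21-25 | T2 25-29 | T3 29-32 | T5 32-36 | T6 36-39 | T2 39-43 | T5 43-46 | T2 46-48 |
Completion: T1=25  T2=48  T3=32  T4=13  T5=46  T6=39
Turnaround (C−A): T1=25  T2=48  T3=32  T4=13  T5=46  T6=39
Waiting(T3) = turnaround − burst = 32 − 7 = 25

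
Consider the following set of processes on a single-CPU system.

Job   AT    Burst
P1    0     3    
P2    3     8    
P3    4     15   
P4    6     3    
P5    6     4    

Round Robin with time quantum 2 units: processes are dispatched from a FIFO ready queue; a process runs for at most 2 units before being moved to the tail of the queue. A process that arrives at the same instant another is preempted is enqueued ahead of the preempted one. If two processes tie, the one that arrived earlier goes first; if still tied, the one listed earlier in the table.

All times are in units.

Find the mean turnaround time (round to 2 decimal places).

Gantt: | P1 0-3 | P2 3-5 | P3 5-7 | P2 7-9 | P4 9-11 | P5 11-13 | P3 13-15 | P2 15-17 | P4 17-18 | P5 18-20 | P3 20-22 | P2 22-24 | P3 24-33 |
Completion: P1=3  P2=24  P3=33  P4=18  P5=20
Turnaround times: P1=3, P2=21, P3=29, P4=12, P5=14
Average turnaround = (3+21+29+12+14) / 5 = 79/5 = 15.80

15.80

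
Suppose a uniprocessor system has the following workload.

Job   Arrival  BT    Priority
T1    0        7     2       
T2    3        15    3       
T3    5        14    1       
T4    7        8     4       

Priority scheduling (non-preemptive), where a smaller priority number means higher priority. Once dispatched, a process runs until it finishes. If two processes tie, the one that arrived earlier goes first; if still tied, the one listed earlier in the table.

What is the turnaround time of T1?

7

Gantt: | T1 0-7 | T3 7-21 | T2 21-36 | T4 36-44 |
Completion: T1=7  T2=36  T3=21  T4=44
Turnaround (C−A): T1=7  T2=33  T3=16  T4=37
Turnaround(T1) = completion − arrival = 7 − 0 = 7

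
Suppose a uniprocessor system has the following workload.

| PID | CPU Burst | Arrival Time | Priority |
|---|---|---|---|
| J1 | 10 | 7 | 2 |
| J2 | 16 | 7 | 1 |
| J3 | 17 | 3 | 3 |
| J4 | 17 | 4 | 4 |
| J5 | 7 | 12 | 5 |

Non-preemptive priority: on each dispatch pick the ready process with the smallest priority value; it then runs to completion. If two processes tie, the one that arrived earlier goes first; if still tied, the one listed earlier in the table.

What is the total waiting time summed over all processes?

Gantt: | idle 0-3 | J3 3-20 | J2 20-36 | J1 36-46 | J4 46-63 | J5 63-70 |
Completion: J1=46  J2=36  J3=20  J4=63  J5=70
Turnaround (C−A): J1=39  J2=29  J3=17  J4=59  J5=58
Waiting = turnaround − burst: J1=29, J2=13, J3=0, J4=42, J5=51
Total waiting = 29 + 13 + 0 + 42 + 51 = 135

135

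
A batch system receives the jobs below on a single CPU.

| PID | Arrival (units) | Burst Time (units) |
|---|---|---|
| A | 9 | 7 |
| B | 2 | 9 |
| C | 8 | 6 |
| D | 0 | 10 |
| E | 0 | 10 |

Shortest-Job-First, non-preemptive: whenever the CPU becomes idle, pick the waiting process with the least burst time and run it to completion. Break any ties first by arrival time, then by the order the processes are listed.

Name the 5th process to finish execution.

Gantt: | D 0-10 | C 10-16 | A 16-23 | B 23-32 | E 32-42 |
Completion: A=23  B=32  C=16  D=10  E=42
Finish order: D → C → A → B → E

E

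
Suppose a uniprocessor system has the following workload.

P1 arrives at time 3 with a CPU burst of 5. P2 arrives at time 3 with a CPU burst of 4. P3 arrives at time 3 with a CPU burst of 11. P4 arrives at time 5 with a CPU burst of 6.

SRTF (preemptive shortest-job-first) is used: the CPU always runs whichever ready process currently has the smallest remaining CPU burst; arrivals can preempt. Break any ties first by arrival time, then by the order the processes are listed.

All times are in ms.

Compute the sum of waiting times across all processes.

26

Schedule: | idle 0-3 | P2 3-7 | P1 7-12 | P4 12-18 | P3 18-29 |
Completion: P1=12  P2=7  P3=29  P4=18
Waiting = turnaround − burst: P1=4, P2=0, P3=15, P4=7
Total waiting = 4 + 0 + 15 + 7 = 26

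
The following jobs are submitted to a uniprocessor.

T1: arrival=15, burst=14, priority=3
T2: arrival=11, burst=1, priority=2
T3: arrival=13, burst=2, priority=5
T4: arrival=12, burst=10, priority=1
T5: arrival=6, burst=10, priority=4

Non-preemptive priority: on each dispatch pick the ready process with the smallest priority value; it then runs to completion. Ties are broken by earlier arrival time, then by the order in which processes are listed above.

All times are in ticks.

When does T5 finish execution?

16

Timeline: | idle 0-6 | T5 6-16 | T4 16-26 | T2 26-27 | T1 27-41 | T3 41-43 |
Completion: T1=41  T2=27  T3=43  T4=26  T5=16
Turnaround (C−A): T1=26  T2=16  T3=30  T4=14  T5=10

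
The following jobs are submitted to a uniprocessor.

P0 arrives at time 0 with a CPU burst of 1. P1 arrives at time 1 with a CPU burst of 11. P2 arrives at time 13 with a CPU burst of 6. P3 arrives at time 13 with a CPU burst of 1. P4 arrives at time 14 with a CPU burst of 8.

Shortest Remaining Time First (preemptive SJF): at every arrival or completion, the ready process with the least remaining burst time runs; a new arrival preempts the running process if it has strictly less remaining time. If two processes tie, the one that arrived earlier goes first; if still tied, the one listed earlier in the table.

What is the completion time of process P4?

28

Timeline: | P0 0-1 | P1 1-12 | idle 12-13 | P3 13-14 | P2 14-20 | P4 20-28 |
Completion: P0=1  P1=12  P2=20  P3=14  P4=28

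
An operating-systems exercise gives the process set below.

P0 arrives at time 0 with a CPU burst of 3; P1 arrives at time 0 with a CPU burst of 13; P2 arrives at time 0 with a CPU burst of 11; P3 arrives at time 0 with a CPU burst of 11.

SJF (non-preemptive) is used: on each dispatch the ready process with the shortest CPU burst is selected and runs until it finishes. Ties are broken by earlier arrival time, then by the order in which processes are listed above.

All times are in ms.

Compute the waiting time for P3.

Schedule: | P0 0-3 | P2 3-14 | P3 14-25 | P1 25-38 |
Completion: P0=3  P1=38  P2=14  P3=25
Turnaround (C−A): P0=3  P1=38  P2=14  P3=25
Waiting(P3) = turnaround − burst = 25 − 11 = 14

14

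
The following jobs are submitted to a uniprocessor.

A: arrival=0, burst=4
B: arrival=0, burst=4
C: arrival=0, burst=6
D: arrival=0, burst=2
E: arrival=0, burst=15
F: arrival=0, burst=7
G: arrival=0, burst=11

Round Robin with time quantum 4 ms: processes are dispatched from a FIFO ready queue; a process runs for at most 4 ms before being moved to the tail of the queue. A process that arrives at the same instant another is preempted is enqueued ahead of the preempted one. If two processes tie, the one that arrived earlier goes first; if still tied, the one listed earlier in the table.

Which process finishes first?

A

Schedule: | A 0-4 | B 4-8 | C 8-12 | D 12-14 | E 14-18 | F 18-22 | G 22-26 | C 26-28 | E 28-32 | F 32-35 | G 35-39 | E 39-43 | G 43-46 | E 46-49 |
Completion: A=4  B=8  C=28  D=14  E=49  F=35  G=46
Turnaround (C−A): A=4  B=8  C=28  D=14  E=49  F=35  G=46
Finish order: A → B → D → C → F → G → E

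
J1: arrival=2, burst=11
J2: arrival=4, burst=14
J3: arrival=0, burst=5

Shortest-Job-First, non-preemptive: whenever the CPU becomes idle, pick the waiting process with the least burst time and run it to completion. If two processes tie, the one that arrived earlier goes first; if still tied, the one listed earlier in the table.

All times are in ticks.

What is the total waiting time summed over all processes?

Timeline: | J3 0-5 | J1 5-16 | J2 16-30 |
Completion: J1=16  J2=30  J3=5
Turnaround (C−A): J1=14  J2=26  J3=5
Waiting = turnaround − burst: J1=3, J2=12, J3=0
Total waiting = 3 + 12 + 0 = 15

15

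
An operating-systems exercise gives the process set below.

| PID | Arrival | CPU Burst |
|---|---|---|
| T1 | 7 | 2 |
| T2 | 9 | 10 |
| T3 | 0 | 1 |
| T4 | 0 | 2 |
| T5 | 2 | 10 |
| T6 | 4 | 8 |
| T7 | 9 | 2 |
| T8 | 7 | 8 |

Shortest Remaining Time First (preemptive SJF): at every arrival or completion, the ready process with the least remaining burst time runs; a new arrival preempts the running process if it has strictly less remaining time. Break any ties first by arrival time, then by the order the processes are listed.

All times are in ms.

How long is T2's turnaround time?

34

Gantt: | T3 0-1 | T4 1-3 | T5 3-4 | T6 4-7 | T1 7-9 | T7 9-11 | T6 11-16 | T8 16-24 | T5 24-33 | T2 33-43 |
Completion: T1=9  T2=43  T3=1  T4=3  T5=33  T6=16  T7=11  T8=24
Turnaround (C−A): T1=2  T2=34  T3=1  T4=3  T5=31  T6=12  T7=2  T8=17
Turnaround(T2) = completion − arrival = 43 − 9 = 34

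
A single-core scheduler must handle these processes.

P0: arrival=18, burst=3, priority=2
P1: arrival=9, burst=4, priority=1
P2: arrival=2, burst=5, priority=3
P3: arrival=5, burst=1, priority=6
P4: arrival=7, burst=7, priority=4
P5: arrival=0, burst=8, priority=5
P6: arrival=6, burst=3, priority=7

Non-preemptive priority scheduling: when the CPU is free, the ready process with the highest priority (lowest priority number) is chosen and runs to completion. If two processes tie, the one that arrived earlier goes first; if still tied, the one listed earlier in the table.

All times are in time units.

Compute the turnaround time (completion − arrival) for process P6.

Timeline: | P5 0-8 | P2 8-13 | P1 13-17 | P4 17-24 | P0 24-27 | P3 27-28 | P6 28-31 |
Completion: P0=27  P1=17  P2=13  P3=28  P4=24  P5=8  P6=31
Turnaround (C−A): P0=9  P1=8  P2=11  P3=23  P4=17  P5=8  P6=25
Turnaround(P6) = completion − arrival = 31 − 6 = 25

25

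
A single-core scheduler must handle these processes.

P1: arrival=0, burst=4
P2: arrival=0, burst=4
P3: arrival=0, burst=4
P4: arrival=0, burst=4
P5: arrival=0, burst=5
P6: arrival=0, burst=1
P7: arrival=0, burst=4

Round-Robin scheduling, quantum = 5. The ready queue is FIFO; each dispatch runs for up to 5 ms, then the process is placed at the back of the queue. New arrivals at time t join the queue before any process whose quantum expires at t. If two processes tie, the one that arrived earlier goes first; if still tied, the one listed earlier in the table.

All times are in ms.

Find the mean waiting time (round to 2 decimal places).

11.86

Schedule: | P1 0-4 | P2 4-8 | P3 8-12 | P4 12-16 | P5 16-21 | P6 21-22 | P7 22-26 |
Completion: P1=4  P2=8  P3=12  P4=16  P5=21  P6=22  P7=26
Waiting times: P1=0, P2=4, P3=8, P4=12, P5=16, P6=21, P7=22
Average waiting = (0+4+8+12+16+21+22) / 7 = 83/7 = 11.86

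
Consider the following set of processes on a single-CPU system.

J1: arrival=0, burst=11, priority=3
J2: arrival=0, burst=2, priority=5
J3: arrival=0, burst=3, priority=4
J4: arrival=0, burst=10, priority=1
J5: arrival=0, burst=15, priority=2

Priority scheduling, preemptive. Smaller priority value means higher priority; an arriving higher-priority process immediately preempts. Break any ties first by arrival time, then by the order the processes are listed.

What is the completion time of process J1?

Gantt: | J4 0-10 | J5 10-25 | J1 25-36 | J3 36-39 | J2 39-41 |
Completion: J1=36  J2=41  J3=39  J4=10  J5=25
Turnaround (C−A): J1=36  J2=41  J3=39  J4=10  J5=25

36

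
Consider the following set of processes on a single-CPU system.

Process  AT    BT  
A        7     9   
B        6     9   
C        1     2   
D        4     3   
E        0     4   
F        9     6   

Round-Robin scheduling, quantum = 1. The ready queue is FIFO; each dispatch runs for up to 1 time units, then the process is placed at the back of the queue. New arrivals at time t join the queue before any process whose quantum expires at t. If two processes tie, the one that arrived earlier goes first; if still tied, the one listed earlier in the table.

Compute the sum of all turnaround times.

90

Schedule: | E 0-1 | C 1-2 | E 2-3 | C 3-4 | E 4-5 | D 5-6 | E 6-7 | B 7-8 | D 8-9 | A 9-10 | B 10-11 | F 11-12 | D 12-13 | A 13-14 | B 14-15 | F 15-16 | A 16-17 | B 17-18 | F 18-19 | A 19-20 | B 20-21 | F 21-22 | A 22-23 | B 23-24 | F 24-25 | A 25-26 | B 26-27 | F 27-28 | A 28-29 | B 29-30 | A 30-31 | B 31-32 | A 32-33 |
Completion: A=33  B=32  C=4  D=13  E=7  F=28
Turnaround (C−A): A=26  B=26  C=3  D=9  E=7  F=19
Turnaround = completion − arrival: A=26, B=26, C=3, D=9, E=7, F=19
Total turnaround = 26 + 26 + 3 + 9 + 7 + 19 = 90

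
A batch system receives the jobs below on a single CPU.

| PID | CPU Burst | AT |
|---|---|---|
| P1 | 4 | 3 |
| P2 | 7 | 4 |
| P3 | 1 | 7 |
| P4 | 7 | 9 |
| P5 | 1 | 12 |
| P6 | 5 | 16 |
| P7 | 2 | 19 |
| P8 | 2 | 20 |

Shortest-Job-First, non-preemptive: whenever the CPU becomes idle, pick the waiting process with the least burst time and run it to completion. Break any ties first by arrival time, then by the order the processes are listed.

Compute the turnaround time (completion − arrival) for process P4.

Timeline: | idle 0-3 | P1 3-7 | P3 7-8 | P2 8-15 | P5 15-16 | P6 16-21 | P7 21-23 | P8 23-25 | P4 25-32 |
Completion: P1=7  P2=15  P3=8  P4=32  P5=16  P6=21  P7=23  P8=25
Turnaround (C−A): P1=4  P2=11  P3=1  P4=23  P5=4  P6=5  P7=4  P8=5
Turnaround(P4) = completion − arrival = 32 − 9 = 23

23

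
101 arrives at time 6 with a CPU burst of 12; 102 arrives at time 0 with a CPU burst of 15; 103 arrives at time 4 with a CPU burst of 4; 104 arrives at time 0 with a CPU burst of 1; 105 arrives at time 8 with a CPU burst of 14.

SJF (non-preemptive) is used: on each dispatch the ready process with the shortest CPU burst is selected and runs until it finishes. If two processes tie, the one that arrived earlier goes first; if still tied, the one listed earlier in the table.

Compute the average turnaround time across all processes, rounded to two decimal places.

Timeline: | 104 0-1 | 102 1-16 | 103 16-20 | 101 20-32 | 105 32-46 |
Completion: 101=32  102=16  103=20  104=1  105=46
Turnaround (C−A): 101=26  102=16  103=16  104=1  105=38
Turnaround times: 101=26, 102=16, 103=16, 104=1, 105=38
Average turnaround = (26+16+16+1+38) / 5 = 97/5 = 19.40

19.40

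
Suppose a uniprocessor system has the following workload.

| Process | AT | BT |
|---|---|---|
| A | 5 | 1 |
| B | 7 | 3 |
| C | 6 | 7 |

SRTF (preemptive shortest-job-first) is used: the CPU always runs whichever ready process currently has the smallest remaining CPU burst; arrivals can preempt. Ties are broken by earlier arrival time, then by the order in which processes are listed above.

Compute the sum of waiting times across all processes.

3

Gantt: | idle 0-5 | A 5-6 | C 6-7 | B 7-10 | C 10-16 |
Completion: A=6  B=10  C=16
Turnaround (C−A): A=1  B=3  C=10
Waiting = turnaround − burst: A=0, B=0, C=3
Total waiting = 0 + 0 + 3 = 3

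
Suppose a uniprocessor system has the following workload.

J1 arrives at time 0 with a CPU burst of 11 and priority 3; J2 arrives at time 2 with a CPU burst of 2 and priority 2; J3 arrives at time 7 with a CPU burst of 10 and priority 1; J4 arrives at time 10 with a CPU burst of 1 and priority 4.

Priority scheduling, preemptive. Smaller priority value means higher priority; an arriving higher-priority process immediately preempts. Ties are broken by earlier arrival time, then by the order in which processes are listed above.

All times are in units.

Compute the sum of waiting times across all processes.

25

Timeline: | J1 0-2 | J2 2-4 | J1 4-7 | J3 7-17 | J1 17-23 | J4 23-24 |
Completion: J1=23  J2=4  J3=17  J4=24
Waiting = turnaround − burst: J1=12, J2=0, J3=0, J4=13
Total waiting = 12 + 0 + 0 + 13 = 25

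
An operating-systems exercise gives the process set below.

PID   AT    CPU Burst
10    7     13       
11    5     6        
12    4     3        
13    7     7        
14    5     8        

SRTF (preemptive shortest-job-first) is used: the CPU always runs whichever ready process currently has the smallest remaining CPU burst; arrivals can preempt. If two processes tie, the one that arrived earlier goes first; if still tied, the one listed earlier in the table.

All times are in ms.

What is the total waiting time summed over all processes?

44

Schedule: | idle 0-4 | 12 4-7 | 11 7-13 | 13 13-20 | 14 20-28 | 10 28-41 |
Completion: 10=41  11=13  12=7  13=20  14=28
Waiting = turnaround − burst: 10=21, 11=2, 12=0, 13=6, 14=15
Total waiting = 21 + 2 + 0 + 6 + 15 = 44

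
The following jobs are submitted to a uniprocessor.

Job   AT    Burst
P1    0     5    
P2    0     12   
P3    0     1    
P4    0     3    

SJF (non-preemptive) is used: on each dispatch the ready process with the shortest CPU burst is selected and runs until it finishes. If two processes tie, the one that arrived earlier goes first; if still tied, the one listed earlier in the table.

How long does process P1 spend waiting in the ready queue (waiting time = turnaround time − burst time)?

Schedule: | P3 0-1 | P4 1-4 | P1 4-9 | P2 9-21 |
Completion: P1=9  P2=21  P3=1  P4=4
Waiting(P1) = turnaround − burst = 9 − 5 = 4

4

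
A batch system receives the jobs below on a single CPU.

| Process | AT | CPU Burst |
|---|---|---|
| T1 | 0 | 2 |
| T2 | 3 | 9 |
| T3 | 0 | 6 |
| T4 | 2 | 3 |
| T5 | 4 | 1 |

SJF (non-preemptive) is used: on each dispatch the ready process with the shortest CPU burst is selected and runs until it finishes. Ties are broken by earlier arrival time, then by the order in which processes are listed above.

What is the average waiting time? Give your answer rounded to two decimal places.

3.20

Gantt: | T1 0-2 | T4 2-5 | T5 5-6 | T3 6-12 | T2 12-21 |
Completion: T1=2  T2=21  T3=12  T4=5  T5=6
Turnaround (C−A): T1=2  T2=18  T3=12  T4=3  T5=2
Waiting times: T1=0, T2=9, T3=6, T4=0, T5=1
Average waiting = (0+9+6+0+1) / 5 = 16/5 = 3.20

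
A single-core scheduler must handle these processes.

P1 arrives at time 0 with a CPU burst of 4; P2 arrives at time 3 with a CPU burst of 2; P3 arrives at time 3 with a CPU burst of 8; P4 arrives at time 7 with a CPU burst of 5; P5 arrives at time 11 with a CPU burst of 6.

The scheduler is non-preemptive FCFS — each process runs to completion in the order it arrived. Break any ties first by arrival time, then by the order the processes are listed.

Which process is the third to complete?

P3

Gantt: | P1 0-4 | P2 4-6 | P3 6-14 | P4 14-19 | P5 19-25 |
Completion: P1=4  P2=6  P3=14  P4=19  P5=25
Turnaround (C−A): P1=4  P2=3  P3=11  P4=12  P5=14
Finish order: P1 → P2 → P3 → P4 → P5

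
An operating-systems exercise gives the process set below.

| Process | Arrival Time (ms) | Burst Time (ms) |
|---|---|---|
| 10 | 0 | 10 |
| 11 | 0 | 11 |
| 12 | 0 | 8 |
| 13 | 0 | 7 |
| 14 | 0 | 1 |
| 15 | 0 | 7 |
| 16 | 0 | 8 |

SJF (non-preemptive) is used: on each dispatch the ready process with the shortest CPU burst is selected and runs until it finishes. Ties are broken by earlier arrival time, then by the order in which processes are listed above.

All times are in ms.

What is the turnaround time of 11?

52

Gantt: | 14 0-1 | 13 1-8 | 15 8-15 | 12 15-23 | 16 23-31 | 10 31-41 | 11 41-52 |
Completion: 10=41  11=52  12=23  13=8  14=1  15=15  16=31
Turnaround (C−A): 10=41  11=52  12=23  13=8  14=1  15=15  16=31
Turnaround(11) = completion − arrival = 52 − 0 = 52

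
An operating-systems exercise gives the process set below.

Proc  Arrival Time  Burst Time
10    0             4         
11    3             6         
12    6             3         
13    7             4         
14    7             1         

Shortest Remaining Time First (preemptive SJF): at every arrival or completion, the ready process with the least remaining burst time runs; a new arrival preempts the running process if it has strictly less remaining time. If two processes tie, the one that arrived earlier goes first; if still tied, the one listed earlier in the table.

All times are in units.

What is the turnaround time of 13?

11

Gantt: | 10 0-4 | 11 4-6 | 12 6-7 | 14 7-8 | 12 8-10 | 11 10-14 | 13 14-18 |
Completion: 10=4  11=14  12=10  13=18  14=8
Turnaround (C−A): 10=4  11=11  12=4  13=11  14=1
Turnaround(13) = completion − arrival = 18 − 7 = 11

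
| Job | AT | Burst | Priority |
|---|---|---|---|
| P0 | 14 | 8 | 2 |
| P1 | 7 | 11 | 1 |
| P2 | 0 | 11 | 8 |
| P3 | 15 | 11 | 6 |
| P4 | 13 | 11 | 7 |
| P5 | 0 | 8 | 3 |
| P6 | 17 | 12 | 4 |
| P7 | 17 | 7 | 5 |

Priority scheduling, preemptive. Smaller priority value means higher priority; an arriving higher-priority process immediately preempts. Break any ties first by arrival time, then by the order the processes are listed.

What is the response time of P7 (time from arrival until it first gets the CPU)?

Schedule: | P5 0-7 | P1 7-18 | P0 18-26 | P5 26-27 | P6 27-39 | P7 39-46 | P3 46-57 | P4 57-68 | P2 68-79 |
Completion: P0=26  P1=18  P2=79  P3=57  P4=68  P5=27  P6=39  P7=46
Turnaround (C−A): P0=12  P1=11  P2=79  P3=42  P4=55  P5=27  P6=22  P7=29
Response(P7) = first start − arrival = 39 − 17 = 22

22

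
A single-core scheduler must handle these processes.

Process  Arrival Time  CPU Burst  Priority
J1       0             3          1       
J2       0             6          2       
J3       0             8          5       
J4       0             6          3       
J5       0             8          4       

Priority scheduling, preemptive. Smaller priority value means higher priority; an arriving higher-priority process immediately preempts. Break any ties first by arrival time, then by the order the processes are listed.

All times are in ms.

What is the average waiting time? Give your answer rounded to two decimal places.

10.00

Gantt: | J1 0-3 | J2 3-9 | J4 9-15 | J5 15-23 | J3 23-31 |
Completion: J1=3  J2=9  J3=31  J4=15  J5=23
Waiting times: J1=0, J2=3, J3=23, J4=9, J5=15
Average waiting = (0+3+23+9+15) / 5 = 50/5 = 10.00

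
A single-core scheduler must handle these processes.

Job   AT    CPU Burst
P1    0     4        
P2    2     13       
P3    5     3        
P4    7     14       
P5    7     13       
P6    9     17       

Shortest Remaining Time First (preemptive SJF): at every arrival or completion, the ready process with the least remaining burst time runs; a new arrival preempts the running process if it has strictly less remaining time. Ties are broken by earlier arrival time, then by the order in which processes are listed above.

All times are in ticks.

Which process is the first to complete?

Gantt: | P1 0-4 | P2 4-5 | P3 5-8 | P2 8-20 | P5 20-33 | P4 33-47 | P6 47-64 |
Completion: P1=4  P2=20  P3=8  P4=47  P5=33  P6=64
Turnaround (C−A): P1=4  P2=18  P3=3  P4=40  P5=26  P6=55
Finish order: P1 → P3 → P2 → P5 → P4 → P6

P1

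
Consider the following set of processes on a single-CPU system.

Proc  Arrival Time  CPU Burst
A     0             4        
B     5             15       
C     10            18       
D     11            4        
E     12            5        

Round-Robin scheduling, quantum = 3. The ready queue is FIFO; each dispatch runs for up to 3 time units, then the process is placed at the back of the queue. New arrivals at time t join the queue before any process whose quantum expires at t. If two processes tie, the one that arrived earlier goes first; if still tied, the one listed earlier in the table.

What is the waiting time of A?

Schedule: | A 0-4 | idle 4-5 | B 5-11 | C 11-14 | D 14-17 | B 17-20 | E 20-23 | C 23-26 | D 26-27 | B 27-30 | E 30-32 | C 32-35 | B 35-38 | C 38-47 |
Completion: A=4  B=38  C=47  D=27  E=32
Turnaround (C−A): A=4  B=33  C=37  D=16  E=20
Waiting(A) = turnaround − burst = 4 − 4 = 0

0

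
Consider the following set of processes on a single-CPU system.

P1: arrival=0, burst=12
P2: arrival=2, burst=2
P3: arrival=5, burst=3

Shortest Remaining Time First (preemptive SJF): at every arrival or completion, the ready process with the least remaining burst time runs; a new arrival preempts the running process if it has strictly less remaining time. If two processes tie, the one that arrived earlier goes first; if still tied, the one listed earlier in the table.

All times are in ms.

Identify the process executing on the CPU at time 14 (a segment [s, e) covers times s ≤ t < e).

P1

Gantt: | P1 0-2 | P2 2-4 | P1 4-5 | P3 5-8 | P1 8-17 |
Completion: P1=17  P2=4  P3=8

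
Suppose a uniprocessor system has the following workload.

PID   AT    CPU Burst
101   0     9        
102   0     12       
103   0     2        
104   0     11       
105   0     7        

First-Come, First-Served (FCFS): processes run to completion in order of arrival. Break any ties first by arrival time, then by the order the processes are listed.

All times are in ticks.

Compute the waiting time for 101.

Schedule: | 101 0-9 | 102 9-21 | 103 21-23 | 104 23-34 | 105 34-41 |
Completion: 101=9  102=21  103=23  104=34  105=41
Turnaround (C−A): 101=9  102=21  103=23  104=34  105=41
Waiting(101) = turnaround − burst = 9 − 9 = 0

0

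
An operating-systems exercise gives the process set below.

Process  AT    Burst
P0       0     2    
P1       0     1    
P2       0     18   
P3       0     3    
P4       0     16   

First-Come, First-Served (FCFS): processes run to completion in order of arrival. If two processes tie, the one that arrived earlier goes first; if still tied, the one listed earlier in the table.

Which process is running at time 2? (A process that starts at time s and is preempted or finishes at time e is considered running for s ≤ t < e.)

P1

Timeline: | P0 0-2 | P1 2-3 | P2 3-21 | P3 21-24 | P4 24-40 |
Completion: P0=2  P1=3  P2=21  P3=24  P4=40
Turnaround (C−A): P0=2  P1=3  P2=21  P3=24  P4=40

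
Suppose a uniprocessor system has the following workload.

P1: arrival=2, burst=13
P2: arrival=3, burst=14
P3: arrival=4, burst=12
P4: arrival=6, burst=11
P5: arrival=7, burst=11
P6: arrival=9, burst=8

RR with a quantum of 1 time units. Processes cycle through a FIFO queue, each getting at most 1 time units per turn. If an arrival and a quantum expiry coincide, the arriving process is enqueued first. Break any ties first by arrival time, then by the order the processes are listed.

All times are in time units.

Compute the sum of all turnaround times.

Timeline: | idle 0-2 | P1 2-3 | P2 3-4 | P1 4-5 | P3 5-6 | P2 6-7 | P1 7-8 | P4 8-9 | P3 9-10 | P5 10-11 | P2 11-12 | P1 12-13 | P6 13-14 | P4 14-15 | P3 15-16 | P5 16-17 | P2 17-18 | P1 18-19 | P6 19-20 | P4 20-21 | P3 21-22 | P5 22-23 | P2 23-24 | P1 24-25 | P6 25-26 | P4 26-27 | P3 27-28 | P5 28-29 | P2 29-30 | P1 30-31 | P6 31-32 | P4 32-33 | P3 33-34 | P5 34-35 | P2 35-36 | P1 36-37 | P6 37-38 | P4 38-39 | P3 39-40 | P5 40-41 | P2 41-42 | P1 42-43 | P6 43-44 | P4 44-45 | P3 45-46 | P5 46-47 | P2 47-48 | P1 48-49 | P6 49-50 | P4 50-51 | P3 51-52 | P5 52-53 | P2 53-54 | P1 54-55 | P6 55-56 | P4 56-57 | P3 57-58 | P5 58-59 | P2 59-60 | P1 60-61 | P4 61-62 | P3 62-63 | P5 63-64 | P2 64-65 | P1 65-66 | P4 66-67 | P3 67-68 | P5 68-69 | P2 69-71 |
Completion: P1=66  P2=71  P3=68  P4=67  P5=69  P6=56
Turnaround = completion − arrival: P1=64, P2=68, P3=64, P4=61, P5=62, P6=47
Total turnaround = 64 + 68 + 64 + 61 + 62 + 47 = 366

366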